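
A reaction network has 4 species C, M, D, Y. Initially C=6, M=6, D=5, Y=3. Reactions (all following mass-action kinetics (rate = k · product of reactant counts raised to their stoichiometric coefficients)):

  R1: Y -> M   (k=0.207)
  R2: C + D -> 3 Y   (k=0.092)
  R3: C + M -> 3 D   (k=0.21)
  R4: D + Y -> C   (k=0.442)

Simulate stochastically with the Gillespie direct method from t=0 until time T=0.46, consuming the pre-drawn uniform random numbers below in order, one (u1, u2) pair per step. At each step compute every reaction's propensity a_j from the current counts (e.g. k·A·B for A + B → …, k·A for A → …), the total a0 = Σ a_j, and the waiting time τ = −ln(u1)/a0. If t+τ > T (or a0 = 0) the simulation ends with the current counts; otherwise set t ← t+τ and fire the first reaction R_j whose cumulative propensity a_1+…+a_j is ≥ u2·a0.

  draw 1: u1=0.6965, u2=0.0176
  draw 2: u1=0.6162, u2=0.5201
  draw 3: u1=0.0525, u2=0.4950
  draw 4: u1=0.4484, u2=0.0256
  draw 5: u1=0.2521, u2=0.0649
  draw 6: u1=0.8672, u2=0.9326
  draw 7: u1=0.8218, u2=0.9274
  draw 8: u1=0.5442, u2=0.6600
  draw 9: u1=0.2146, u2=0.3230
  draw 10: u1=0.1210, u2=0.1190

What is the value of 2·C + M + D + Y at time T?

Value at T = 26

Check how each reaction changes W = 2·C + M + D + Y (weight of products minus weight of reactants):
R1: Y -> M: (1·1) − (1·1) = 1 − 1 = 0
R2: C + D -> 3 Y: (1·3) − (2·1 + 1·1) = 3 − 3 = 0
R3: C + M -> 3 D: (1·3) − (2·1 + 1·1) = 3 − 3 = 0
R4: D + Y -> C: (2·1) − (1·1 + 1·1) = 2 − 2 = 0
Every reaction leaves W unchanged, so W is conserved and no simulation is needed: W(T) = W(0) = 2·6 + 6 + 5 + 3 = 26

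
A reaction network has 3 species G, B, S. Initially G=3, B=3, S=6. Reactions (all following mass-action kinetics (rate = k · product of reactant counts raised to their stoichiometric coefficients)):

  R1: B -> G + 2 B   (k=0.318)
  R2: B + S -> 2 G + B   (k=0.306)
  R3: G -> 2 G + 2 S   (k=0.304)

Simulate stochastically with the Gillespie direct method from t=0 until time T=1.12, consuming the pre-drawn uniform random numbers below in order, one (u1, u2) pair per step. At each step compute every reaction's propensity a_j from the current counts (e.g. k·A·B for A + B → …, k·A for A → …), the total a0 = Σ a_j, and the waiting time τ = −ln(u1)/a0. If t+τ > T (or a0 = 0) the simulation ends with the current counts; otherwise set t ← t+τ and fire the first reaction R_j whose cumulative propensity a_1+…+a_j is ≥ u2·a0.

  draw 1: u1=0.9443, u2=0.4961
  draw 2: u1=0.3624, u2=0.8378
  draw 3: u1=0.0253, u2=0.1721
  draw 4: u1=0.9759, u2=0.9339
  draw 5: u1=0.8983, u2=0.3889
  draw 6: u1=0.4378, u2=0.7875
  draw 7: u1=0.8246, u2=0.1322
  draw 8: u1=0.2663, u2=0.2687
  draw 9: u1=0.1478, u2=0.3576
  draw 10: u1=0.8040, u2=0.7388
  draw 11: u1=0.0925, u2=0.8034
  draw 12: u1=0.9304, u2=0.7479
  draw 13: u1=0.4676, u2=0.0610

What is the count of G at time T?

t=0.000: G=3 B=3 S=6
Draw 1: a1=0.954, a2=5.508, a3=0.912, a0=7.374; τ=−ln(0.9443)/7.374=0.008 → t=0.008; u2·a0=0.4961·7.374=3.658; a1=0.954 < 3.658 ≤ a1+a2=6.462 → R2 fires; G=5 B=3 S=5
Draw 2: a1=0.954, a2=4.590, a3=1.520, a0=7.064; τ=−ln(0.3624)/7.064=0.144 → t=0.151; u2·a0=0.8378·7.064=5.918; a1+a2=5.544 < 5.918 ≤ a1+…+a3=7.064 → R3 fires; G=6 B=3 S=7
Draw 3: a1=0.954, a2=6.426, a3=1.824, a0=9.204; τ=−ln(0.0253)/9.204=0.399 → t=0.551; u2·a0=0.1721·9.204=1.584; a1=0.954 < 1.584 ≤ a1+a2=7.380 → R2 fires; G=8 B=3 S=6
Draw 4: a1=0.954, a2=5.508, a3=2.432, a0=8.894; τ=−ln(0.9759)/8.894=0.003 → t=0.554; u2·a0=0.9339·8.894=8.306; a1+a2=6.462 < 8.306 ≤ a1+…+a3=8.894 → R3 fires; G=9 B=3 S=8
Draw 5: a1=0.954, a2=7.344, a3=2.736, a0=11.034; τ=−ln(0.8983)/11.034=0.010 → t=0.563; u2·a0=0.3889·11.034=4.291; a1=0.954 < 4.291 ≤ a1+a2=8.298 → R2 fires; G=11 B=3 S=7
Draw 6: a1=0.954, a2=6.426, a3=3.344, a0=10.724; τ=−ln(0.4378)/10.724=0.077 → t=0.640; u2·a0=0.7875·10.724=8.445; a1+a2=7.380 < 8.445 ≤ a1+…+a3=10.724 → R3 fires; G=12 B=3 S=9
Draw 7: a1=0.954, a2=8.262, a3=3.648, a0=12.864; τ=−ln(0.8246)/12.864=0.015 → t=0.655; u2·a0=0.1322·12.864=1.701; a1=0.954 < 1.701 ≤ a1+a2=9.216 → R2 fires; G=14 B=3 S=8
Draw 8: a1=0.954, a2=7.344, a3=4.256, a0=12.554; τ=−ln(0.2663)/12.554=0.105 → t=0.761; u2·a0=0.2687·12.554=3.373; a1=0.954 < 3.373 ≤ a1+a2=8.298 → R2 fires; G=16 B=3 S=7
Draw 9: a1=0.954, a2=6.426, a3=4.864, a0=12.244; τ=−ln(0.1478)/12.244=0.156 → t=0.917; u2·a0=0.3576·12.244=4.378; a1=0.954 < 4.378 ≤ a1+a2=7.380 → R2 fires; G=18 B=3 S=6
Draw 10: a1=0.954, a2=5.508, a3=5.472, a0=11.934; τ=−ln(0.8040)/11.934=0.018 → t=0.935; u2·a0=0.7388·11.934=8.817; a1+a2=6.462 < 8.817 ≤ a1+…+a3=11.934 → R3 fires; G=19 B=3 S=8
Draw 11: a1=0.954, a2=7.344, a3=5.776, a0=14.074; τ=−ln(0.0925)/14.074=0.169 → t=1.104; u2·a0=0.8034·14.074=11.307; a1+a2=8.298 < 11.307 ≤ a1+…+a3=14.074 → R3 fires; G=20 B=3 S=10
Draw 12: a1=0.954, a2=9.180, a3=6.080, a0=16.214; τ=−ln(0.9304)/16.214=0.004 → t=1.109; u2·a0=0.7479·16.214=12.126; a1+a2=10.134 < 12.126 ≤ a1+…+a3=16.214 → R3 fires; G=21 B=3 S=12
Draw 13: a1=0.954, a2=11.016, a3=6.384, a0=18.354; τ=−ln(0.4676)/18.354=0.041 → t=1.150 > T=1.12: stop.
Read off G at T=1.12: 21

G at T = 21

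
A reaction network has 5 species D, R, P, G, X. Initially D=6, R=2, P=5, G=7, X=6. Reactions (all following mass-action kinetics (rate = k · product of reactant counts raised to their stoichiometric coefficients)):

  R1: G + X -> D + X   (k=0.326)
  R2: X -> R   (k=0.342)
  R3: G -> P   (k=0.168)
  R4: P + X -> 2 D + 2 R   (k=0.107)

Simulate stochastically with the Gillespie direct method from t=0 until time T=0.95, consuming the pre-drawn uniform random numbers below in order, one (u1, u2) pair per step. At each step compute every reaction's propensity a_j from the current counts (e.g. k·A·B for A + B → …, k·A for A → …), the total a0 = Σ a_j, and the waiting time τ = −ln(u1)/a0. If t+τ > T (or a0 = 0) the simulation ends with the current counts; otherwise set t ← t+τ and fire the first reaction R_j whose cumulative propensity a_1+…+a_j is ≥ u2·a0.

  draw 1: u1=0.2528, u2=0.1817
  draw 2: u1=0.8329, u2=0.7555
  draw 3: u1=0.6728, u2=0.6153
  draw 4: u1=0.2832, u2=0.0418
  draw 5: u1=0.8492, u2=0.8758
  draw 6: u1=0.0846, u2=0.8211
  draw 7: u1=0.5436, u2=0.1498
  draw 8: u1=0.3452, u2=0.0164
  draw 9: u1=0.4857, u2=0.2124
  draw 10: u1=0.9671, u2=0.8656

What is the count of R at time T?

t=0.000: D=6 R=2 P=5 G=7 X=6
Draw 1: a1=13.692, a2=2.052, a3=1.176, a4=3.210, a0=20.130; τ=−ln(0.2528)/20.130=0.068 → t=0.068; u2·a0=0.1817·20.130=3.658 ≤ a1=13.692 → R1 fires; D=7 R=2 P=5 G=6 X=6
Draw 2: a1=11.736, a2=2.052, a3=1.008, a4=3.210, a0=18.006; τ=−ln(0.8329)/18.006=0.010 → t=0.078; u2·a0=0.7555·18.006=13.604; a1=11.736 < 13.604 ≤ a1+a2=13.788 → R2 fires; D=7 R=3 P=5 G=6 X=5
Draw 3: a1=9.780, a2=1.710, a3=1.008, a4=2.675, a0=15.173; τ=−ln(0.6728)/15.173=0.026 → t=0.105; u2·a0=0.6153·15.173=9.336 ≤ a1=9.780 → R1 fires; D=8 R=3 P=5 G=5 X=5
Draw 4: a1=8.150, a2=1.710, a3=0.840, a4=2.675, a0=13.375; τ=−ln(0.2832)/13.375=0.094 → t=0.199; u2·a0=0.0418·13.375=0.559 ≤ a1=8.150 → R1 fires; D=9 R=3 P=5 G=4 X=5
Draw 5: a1=6.520, a2=1.710, a3=0.672, a4=2.675, a0=11.577; τ=−ln(0.8492)/11.577=0.014 → t=0.213; u2·a0=0.8758·11.577=10.139; a1+…+a3=8.902 < 10.139 ≤ a1+…+a4=11.577 → R4 fires; D=11 R=5 P=4 G=4 X=4
Draw 6: a1=5.216, a2=1.368, a3=0.672, a4=1.712, a0=8.968; τ=−ln(0.0846)/8.968=0.275 → t=0.488; u2·a0=0.8211·8.968=7.364; a1+…+a3=7.256 < 7.364 ≤ a1+…+a4=8.968 → R4 fires; D=13 R=7 P=3 G=4 X=3
Draw 7: a1=3.912, a2=1.026, a3=0.672, a4=0.963, a0=6.573; τ=−ln(0.5436)/6.573=0.093 → t=0.581; u2·a0=0.1498·6.573=0.985 ≤ a1=3.912 → R1 fires; D=14 R=7 P=3 G=3 X=3
Draw 8: a1=2.934, a2=1.026, a3=0.504, a4=0.963, a0=5.427; τ=−ln(0.3452)/5.427=0.196 → t=0.777; u2·a0=0.0164·5.427=0.089 ≤ a1=2.934 → R1 fires; D=15 R=7 P=3 G=2 X=3
Draw 9: a1=1.956, a2=1.026, a3=0.336, a4=0.963, a0=4.281; τ=−ln(0.4857)/4.281=0.169 → t=0.946; u2·a0=0.2124·4.281=0.909 ≤ a1=1.956 → R1 fires; D=16 R=7 P=3 G=1 X=3
Draw 10: a1=0.978, a2=1.026, a3=0.168, a4=0.963, a0=3.135; τ=−ln(0.9671)/3.135=0.011 → t=0.957 > T=0.95: stop.
Read off R at T=0.95: 7

R at T = 7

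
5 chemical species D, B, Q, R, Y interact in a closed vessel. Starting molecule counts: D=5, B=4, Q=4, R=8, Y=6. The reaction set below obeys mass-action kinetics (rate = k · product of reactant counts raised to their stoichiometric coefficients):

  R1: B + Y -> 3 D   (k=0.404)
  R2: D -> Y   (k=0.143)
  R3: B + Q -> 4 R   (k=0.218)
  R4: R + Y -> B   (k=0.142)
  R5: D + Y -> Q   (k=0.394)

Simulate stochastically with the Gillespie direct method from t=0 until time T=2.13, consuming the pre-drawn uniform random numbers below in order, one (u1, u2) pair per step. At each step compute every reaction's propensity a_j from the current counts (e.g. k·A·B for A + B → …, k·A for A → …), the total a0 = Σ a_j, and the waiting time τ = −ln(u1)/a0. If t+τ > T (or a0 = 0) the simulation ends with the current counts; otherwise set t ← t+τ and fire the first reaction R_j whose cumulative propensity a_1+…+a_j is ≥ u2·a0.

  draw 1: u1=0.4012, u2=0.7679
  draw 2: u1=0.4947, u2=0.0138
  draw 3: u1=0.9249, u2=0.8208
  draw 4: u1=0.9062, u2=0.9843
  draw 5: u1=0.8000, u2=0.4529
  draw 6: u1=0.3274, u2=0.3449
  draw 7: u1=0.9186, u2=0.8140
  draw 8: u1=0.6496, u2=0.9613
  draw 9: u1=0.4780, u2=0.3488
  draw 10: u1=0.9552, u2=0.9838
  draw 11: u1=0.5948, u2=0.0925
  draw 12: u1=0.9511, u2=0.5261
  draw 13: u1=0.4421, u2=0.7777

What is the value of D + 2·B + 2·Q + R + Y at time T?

Check how each reaction changes W = D + 2·B + 2·Q + R + Y (weight of products minus weight of reactants):
R1: B + Y -> 3 D: (1·3) − (2·1 + 1·1) = 3 − 3 = 0
R2: D -> Y: (1·1) − (1·1) = 1 − 1 = 0
R3: B + Q -> 4 R: (1·4) − (2·1 + 2·1) = 4 − 4 = 0
R4: R + Y -> B: (2·1) − (1·1 + 1·1) = 2 − 2 = 0
R5: D + Y -> Q: (2·1) − (1·1 + 1·1) = 2 − 2 = 0
Every reaction leaves W unchanged, so W is conserved and no simulation is needed: W(T) = W(0) = 5 + 2·4 + 2·4 + 8 + 6 = 35

Value at T = 35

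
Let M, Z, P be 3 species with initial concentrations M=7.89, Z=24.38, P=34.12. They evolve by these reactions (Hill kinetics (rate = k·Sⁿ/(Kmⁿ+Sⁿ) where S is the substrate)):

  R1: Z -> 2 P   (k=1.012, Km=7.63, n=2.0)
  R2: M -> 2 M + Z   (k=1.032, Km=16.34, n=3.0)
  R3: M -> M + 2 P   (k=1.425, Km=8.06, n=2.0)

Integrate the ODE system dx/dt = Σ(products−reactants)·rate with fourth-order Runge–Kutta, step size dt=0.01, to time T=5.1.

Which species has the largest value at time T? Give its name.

RK4 with dt=0.01: 510 steps to T=5.1. Trajectory (selected grid times):
t=0.00: M=7.89 Z=24.38 P=34.12
t=0.57: M=7.95 Z=23.92 P=35.97
t=1.13: M=8.01 Z=23.46 P=37.78
t=1.70: M=8.07 Z=23.00 P=39.64
t=2.27: M=8.14 Z=22.55 P=41.49
t=2.83: M=8.20 Z=22.11 P=43.31
t=3.40: M=8.27 Z=21.66 P=45.17
t=3.97: M=8.34 Z=21.22 P=47.03
t=4.53: M=8.40 Z=20.78 P=48.86
t=5.10: M=8.48 Z=20.35 P=50.72
At T=5.1: M=8.48 Z=20.35 P=50.72; the largest is P.

Dominant species at T: P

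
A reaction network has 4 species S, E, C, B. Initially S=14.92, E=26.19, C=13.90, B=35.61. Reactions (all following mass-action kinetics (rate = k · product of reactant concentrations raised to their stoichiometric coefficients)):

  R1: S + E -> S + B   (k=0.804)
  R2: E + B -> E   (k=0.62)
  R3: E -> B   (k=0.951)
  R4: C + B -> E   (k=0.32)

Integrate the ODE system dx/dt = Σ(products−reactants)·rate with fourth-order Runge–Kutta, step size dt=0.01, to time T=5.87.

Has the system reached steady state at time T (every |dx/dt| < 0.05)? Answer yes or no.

RK4 with dt=0.01: 587 steps to T=5.87. Trajectory (selected grid times):
t=0.00: S=14.92 E=26.19 C=13.90 B=35.61
t=0.65: S=14.92 E=0.20 C=0.26 B=16.87
t=1.30: S=14.92 E=0.01 C=0.01 B=16.70
t=1.96: S=14.92 E=0.00 C=0.00 B=16.70
t=2.61: S=14.92 E=0.00 C=0.00 B=16.70
t=3.26: S=14.92 E=0.00 C=0.00 B=16.70
t=3.91: S=14.92 E=0.00 C=0.00 B=16.70
t=4.57: S=14.92 E=0.00 C=0.00 B=16.70
t=5.22: S=14.92 E=0.00 C=0.00 B=16.70
t=5.87: S=14.92 E=0.00 C=0.00 B=16.70
Rates at T: R1=0.0000, R2=0.0000, R3=0.0000, R4=0.0000
dx/dt at T (Σ net stoichiometry × rate): S=+0.0000, E=-0.0000, C=-0.0000, B=-0.0000
Largest |dx/dt| is |-0.0000| (C) < 0.05 → steady.

Steady state at T: yes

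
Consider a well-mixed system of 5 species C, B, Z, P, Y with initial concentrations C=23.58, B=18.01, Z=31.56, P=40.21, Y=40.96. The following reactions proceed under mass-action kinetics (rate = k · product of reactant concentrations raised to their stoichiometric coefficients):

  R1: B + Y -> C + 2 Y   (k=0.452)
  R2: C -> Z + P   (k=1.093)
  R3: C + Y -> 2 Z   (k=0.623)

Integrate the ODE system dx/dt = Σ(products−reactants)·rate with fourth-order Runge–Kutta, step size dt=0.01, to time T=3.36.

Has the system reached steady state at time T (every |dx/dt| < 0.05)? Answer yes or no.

RK4 with dt=0.01: 336 steps to T=3.36. Trajectory (selected grid times):
t=0.00: C=23.58 B=18.01 Z=31.56 P=40.21 Y=40.96
t=0.37: C=0.57 B=0.29 Z=110.77 P=42.47 Y=20.20
t=0.75: C=0.02 B=0.01 Z=112.36 P=42.53 Y=19.72
t=1.12: C=0.00 B=0.00 Z=112.41 P=42.53 Y=19.71
t=1.49: C=0.00 B=0.00 Z=112.42 P=42.53 Y=19.70
t=1.87: C=0.00 B=0.00 Z=112.42 P=42.53 Y=19.70
t=2.24: C=0.00 B=0.00 Z=112.42 P=42.53 Y=19.70
t=2.61: C=0.00 B=0.00 Z=112.42 P=42.53 Y=19.70
t=2.99: C=0.00 B=0.00 Z=112.42 P=42.53 Y=19.70
t=3.36: C=0.00 B=0.00 Z=112.42 P=42.53 Y=19.70
Rates at T: R1=0.0000, R2=0.0000, R3=0.0000
dx/dt at T (Σ net stoichiometry × rate): C=-0.0000, B=-0.0000, Z=+0.0000, P=+0.0000, Y=-0.0000
Largest |dx/dt| is |+0.0000| (Z) < 0.05 → steady.

Steady state at T: yes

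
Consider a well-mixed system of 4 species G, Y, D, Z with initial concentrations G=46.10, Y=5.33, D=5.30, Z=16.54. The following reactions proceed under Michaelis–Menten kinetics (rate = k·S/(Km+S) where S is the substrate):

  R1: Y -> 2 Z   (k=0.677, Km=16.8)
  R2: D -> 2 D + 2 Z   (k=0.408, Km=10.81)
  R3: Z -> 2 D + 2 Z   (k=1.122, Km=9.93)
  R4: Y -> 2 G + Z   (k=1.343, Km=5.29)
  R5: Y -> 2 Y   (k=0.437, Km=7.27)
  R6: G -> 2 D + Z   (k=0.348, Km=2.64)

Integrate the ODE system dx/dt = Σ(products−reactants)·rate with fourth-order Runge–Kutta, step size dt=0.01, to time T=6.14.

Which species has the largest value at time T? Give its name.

RK4 with dt=0.01: 614 steps to T=6.14. Trajectory (selected grid times):
t=0.00: G=46.10 Y=5.33 D=5.30 Z=16.54
t=0.68: G=46.77 Y=4.90 D=6.82 Z=18.11
t=1.36: G=47.41 Y=4.48 D=8.38 Z=19.69
t=2.05: G=48.01 Y=4.09 D=10.01 Z=21.31
t=2.73: G=48.56 Y=3.72 D=11.65 Z=22.90
t=3.41: G=49.07 Y=3.37 D=13.32 Z=24.48
t=4.09: G=49.53 Y=3.04 D=15.02 Z=26.06
t=4.78: G=49.96 Y=2.73 D=16.78 Z=27.65
t=5.46: G=50.33 Y=2.45 D=18.53 Z=29.21
t=6.14: G=50.66 Y=2.18 D=20.30 Z=30.75
At T=6.14: G=50.66 Y=2.18 D=20.30 Z=30.75; the largest is G.

Dominant species at T: G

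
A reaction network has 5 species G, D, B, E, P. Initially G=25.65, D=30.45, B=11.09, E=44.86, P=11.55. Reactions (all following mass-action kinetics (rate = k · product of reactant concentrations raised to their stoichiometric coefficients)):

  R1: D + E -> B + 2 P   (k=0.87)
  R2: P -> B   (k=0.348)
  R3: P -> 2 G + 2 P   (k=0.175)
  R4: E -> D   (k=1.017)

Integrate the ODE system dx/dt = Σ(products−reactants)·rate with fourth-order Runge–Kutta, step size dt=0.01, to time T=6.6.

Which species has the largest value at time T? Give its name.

RK4 with dt=0.01: 660 steps to T=6.6. Trajectory (selected grid times):
t=0.00: G=25.65 D=30.45 B=11.09 E=44.86 P=11.55
t=0.73: G=43.71 D=1.29 B=64.67 E=2.77 P=73.88
t=1.47: G=62.02 D=1.22 B=84.00 E=0.59 P=67.08
t=2.20: G=78.19 D=1.21 B=100.32 E=0.13 P=59.55
t=2.93: G=92.50 D=1.21 B=114.60 E=0.03 P=52.58
t=3.67: G=105.29 D=1.21 B=127.32 E=0.01 P=46.28
t=4.40: G=116.40 D=1.21 B=138.37 E=0.00 P=40.80
t=5.13: G=126.19 D=1.21 B=148.11 E=0.00 P=35.96
t=5.87: G=134.93 D=1.21 B=156.80 E=0.00 P=31.64
t=6.60: G=142.53 D=1.21 B=164.35 E=0.00 P=27.88
At T=6.6: G=142.53 D=1.21 B=164.35 E=0.00 P=27.88; the largest is B.

Dominant species at T: B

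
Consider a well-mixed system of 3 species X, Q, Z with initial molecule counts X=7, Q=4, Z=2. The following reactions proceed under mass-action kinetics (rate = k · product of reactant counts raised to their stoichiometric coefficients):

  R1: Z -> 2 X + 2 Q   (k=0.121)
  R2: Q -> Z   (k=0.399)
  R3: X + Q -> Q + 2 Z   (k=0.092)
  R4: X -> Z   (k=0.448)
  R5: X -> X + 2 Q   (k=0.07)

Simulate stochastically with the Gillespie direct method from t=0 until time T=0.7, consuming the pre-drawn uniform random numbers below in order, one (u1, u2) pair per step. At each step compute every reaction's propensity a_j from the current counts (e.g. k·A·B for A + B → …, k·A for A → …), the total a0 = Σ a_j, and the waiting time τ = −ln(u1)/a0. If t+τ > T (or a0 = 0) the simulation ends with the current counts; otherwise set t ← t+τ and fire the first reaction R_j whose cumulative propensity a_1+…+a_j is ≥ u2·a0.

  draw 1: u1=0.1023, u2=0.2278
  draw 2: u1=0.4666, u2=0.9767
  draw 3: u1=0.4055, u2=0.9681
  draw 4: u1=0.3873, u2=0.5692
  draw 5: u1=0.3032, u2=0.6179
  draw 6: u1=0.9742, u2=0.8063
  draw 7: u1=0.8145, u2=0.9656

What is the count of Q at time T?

Q at T = 7

t=0.000: X=7 Q=4 Z=2
Draw 1: a1=0.242, a2=1.596, a3=2.576, a4=3.136, a5=0.490, a0=8.040; τ=−ln(0.1023)/8.040=0.284 → t=0.284; u2·a0=0.2278·8.040=1.832; a1=0.242 < 1.832 ≤ a1+a2=1.838 → R2 fires; X=7 Q=3 Z=3
Draw 2: a1=0.363, a2=1.197, a3=1.932, a4=3.136, a5=0.490, a0=7.118; τ=−ln(0.4666)/7.118=0.107 → t=0.391; u2·a0=0.9767·7.118=6.952; a1+…+a4=6.628 < 6.952 ≤ a1+…+a5=7.118 → R5 fires; X=7 Q=5 Z=3
Draw 3: a1=0.363, a2=1.995, a3=3.220, a4=3.136, a5=0.490, a0=9.204; τ=−ln(0.4055)/9.204=0.098 → t=0.489; u2·a0=0.9681·9.204=8.910; a1+…+a4=8.714 < 8.910 ≤ a1+…+a5=9.204 → R5 fires; X=7 Q=7 Z=3
Draw 4: a1=0.363, a2=2.793, a3=4.508, a4=3.136, a5=0.490, a0=11.290; τ=−ln(0.3873)/11.290=0.084 → t=0.573; u2·a0=0.5692·11.290=6.426; a1+a2=3.156 < 6.426 ≤ a1+…+a3=7.664 → R3 fires; X=6 Q=7 Z=5
Draw 5: a1=0.605, a2=2.793, a3=3.864, a4=2.688, a5=0.420, a0=10.370; τ=−ln(0.3032)/10.370=0.115 → t=0.688; u2·a0=0.6179·10.370=6.408; a1+a2=3.398 < 6.408 ≤ a1+…+a3=7.262 → R3 fires; X=5 Q=7 Z=7
Draw 6: a1=0.847, a2=2.793, a3=3.220, a4=2.240, a5=0.350, a0=9.450; τ=−ln(0.9742)/9.450=0.003 → t=0.691; u2·a0=0.8063·9.450=7.620; a1+…+a3=6.860 < 7.620 ≤ a1+…+a4=9.100 → R4 fires; X=4 Q=7 Z=8
Draw 7: a1=0.968, a2=2.793, a3=2.576, a4=1.792, a5=0.280, a0=8.409; τ=−ln(0.8145)/8.409=0.024 → t=0.715 > T=0.7: stop.
Read off Q at T=0.7: 7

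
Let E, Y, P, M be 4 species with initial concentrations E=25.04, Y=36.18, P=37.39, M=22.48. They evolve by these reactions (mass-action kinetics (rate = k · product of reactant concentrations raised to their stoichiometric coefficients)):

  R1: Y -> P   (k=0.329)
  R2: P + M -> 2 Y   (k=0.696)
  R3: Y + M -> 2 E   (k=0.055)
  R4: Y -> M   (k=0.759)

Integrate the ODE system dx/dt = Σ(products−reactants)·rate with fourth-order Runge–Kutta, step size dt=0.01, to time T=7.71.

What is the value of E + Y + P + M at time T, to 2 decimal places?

Check how each reaction changes W = E + Y + P + M (weight of products minus weight of reactants):
R1: Y -> P: (1·1) − (1·1) = 1 − 1 = 0
R2: P + M -> 2 Y: (1·2) − (1·1 + 1·1) = 2 − 2 = 0
R3: Y + M -> 2 E: (1·2) − (1·1 + 1·1) = 2 − 2 = 0
R4: Y -> M: (1·1) − (1·1) = 1 − 1 = 0
Every reaction leaves W unchanged, so W is conserved and no simulation is needed: W(T) = W(0) = 25.04 + 36.18 + 37.39 + 22.48 = 121.09

Value at T = 121.09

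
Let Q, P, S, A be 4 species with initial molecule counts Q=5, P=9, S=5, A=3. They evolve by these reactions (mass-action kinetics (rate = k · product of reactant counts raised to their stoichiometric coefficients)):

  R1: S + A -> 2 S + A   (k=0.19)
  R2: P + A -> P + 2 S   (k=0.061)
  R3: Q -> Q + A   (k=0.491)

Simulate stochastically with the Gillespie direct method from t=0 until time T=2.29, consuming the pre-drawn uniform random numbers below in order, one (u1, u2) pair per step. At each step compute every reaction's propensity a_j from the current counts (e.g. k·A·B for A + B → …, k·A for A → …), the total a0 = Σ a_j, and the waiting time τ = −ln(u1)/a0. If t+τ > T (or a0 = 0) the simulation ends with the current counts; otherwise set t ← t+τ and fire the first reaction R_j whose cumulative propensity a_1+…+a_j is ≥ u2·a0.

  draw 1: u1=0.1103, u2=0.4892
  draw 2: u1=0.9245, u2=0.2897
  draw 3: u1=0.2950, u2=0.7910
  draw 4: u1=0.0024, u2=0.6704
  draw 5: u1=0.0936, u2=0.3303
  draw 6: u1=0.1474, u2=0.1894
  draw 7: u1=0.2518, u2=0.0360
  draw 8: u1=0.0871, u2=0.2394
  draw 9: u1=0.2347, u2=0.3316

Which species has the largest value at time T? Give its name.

Dominant species at T: S

t=0.000: Q=5 P=9 S=5 A=3
Draw 1: a1=2.850, a2=1.647, a3=2.455, a0=6.952; τ=−ln(0.1103)/6.952=0.317 → t=0.317; u2·a0=0.4892·6.952=3.401; a1=2.850 < 3.401 ≤ a1+a2=4.497 → R2 fires; Q=5 P=9 S=7 A=2
Draw 2: a1=2.660, a2=1.098, a3=2.455, a0=6.213; τ=−ln(0.9245)/6.213=0.013 → t=0.330; u2·a0=0.2897·6.213=1.800 ≤ a1=2.660 → R1 fires; Q=5 P=9 S=8 A=2
Draw 3: a1=3.040, a2=1.098, a3=2.455, a0=6.593; τ=−ln(0.2950)/6.593=0.185 → t=0.515; u2·a0=0.7910·6.593=5.215; a1+a2=4.138 < 5.215 ≤ a1+…+a3=6.593 → R3 fires; Q=5 P=9 S=8 A=3
Draw 4: a1=4.560, a2=1.647, a3=2.455, a0=8.662; τ=−ln(0.0024)/8.662=0.696 → t=1.211; u2·a0=0.6704·8.662=5.807; a1=4.560 < 5.807 ≤ a1+a2=6.207 → R2 fires; Q=5 P=9 S=10 A=2
Draw 5: a1=3.800, a2=1.098, a3=2.455, a0=7.353; τ=−ln(0.0936)/7.353=0.322 → t=1.533; u2·a0=0.3303·7.353=2.429 ≤ a1=3.800 → R1 fires; Q=5 P=9 S=11 A=2
Draw 6: a1=4.180, a2=1.098, a3=2.455, a0=7.733; τ=−ln(0.1474)/7.733=0.248 → t=1.781; u2·a0=0.1894·7.733=1.465 ≤ a1=4.180 → R1 fires; Q=5 P=9 S=12 A=2
Draw 7: a1=4.560, a2=1.098, a3=2.455, a0=8.113; τ=−ln(0.2518)/8.113=0.170 → t=1.951; u2·a0=0.0360·8.113=0.292 ≤ a1=4.560 → R1 fires; Q=5 P=9 S=13 A=2
Draw 8: a1=4.940, a2=1.098, a3=2.455, a0=8.493; τ=−ln(0.0871)/8.493=0.287 → t=2.238; u2·a0=0.2394·8.493=2.033 ≤ a1=4.940 → R1 fires; Q=5 P=9 S=14 A=2
Draw 9: a1=5.320, a2=1.098, a3=2.455, a0=8.873; τ=−ln(0.2347)/8.873=0.163 → t=2.402 > T=2.29: stop.
At T=2.29: Q=5 P=9 S=14 A=2; the largest is S.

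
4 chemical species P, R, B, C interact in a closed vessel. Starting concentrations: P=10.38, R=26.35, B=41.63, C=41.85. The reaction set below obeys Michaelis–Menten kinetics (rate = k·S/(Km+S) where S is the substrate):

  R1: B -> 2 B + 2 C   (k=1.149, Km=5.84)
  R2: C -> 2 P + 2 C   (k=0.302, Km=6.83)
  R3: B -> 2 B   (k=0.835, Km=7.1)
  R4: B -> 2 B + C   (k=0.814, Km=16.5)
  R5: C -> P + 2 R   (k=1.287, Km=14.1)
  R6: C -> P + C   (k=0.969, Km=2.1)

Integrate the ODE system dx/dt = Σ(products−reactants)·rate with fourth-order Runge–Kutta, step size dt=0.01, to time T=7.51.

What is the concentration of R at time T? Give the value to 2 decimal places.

RK4 with dt=0.01: 751 steps to T=7.51. Trajectory (selected grid times):
t=0.00: P=10.38 R=26.35 B=41.63 C=41.85
t=0.83: P=12.38 R=27.96 B=43.55 C=43.43
t=1.67: P=14.42 R=29.59 B=45.51 C=45.03
t=2.50: P=16.44 R=31.23 B=47.45 C=46.63
t=3.34: P=18.50 R=32.90 B=49.44 C=48.25
t=4.17: P=20.54 R=34.55 B=51.41 C=49.86
t=5.01: P=22.61 R=36.25 B=53.41 C=51.49
t=5.84: P=24.67 R=37.93 B=55.41 C=53.11
t=6.68: P=26.76 R=39.64 B=57.43 C=54.76
t=7.51: P=28.83 R=41.35 B=59.45 C=56.39
Read off R at T=7.51: 41.35

R at T = 41.35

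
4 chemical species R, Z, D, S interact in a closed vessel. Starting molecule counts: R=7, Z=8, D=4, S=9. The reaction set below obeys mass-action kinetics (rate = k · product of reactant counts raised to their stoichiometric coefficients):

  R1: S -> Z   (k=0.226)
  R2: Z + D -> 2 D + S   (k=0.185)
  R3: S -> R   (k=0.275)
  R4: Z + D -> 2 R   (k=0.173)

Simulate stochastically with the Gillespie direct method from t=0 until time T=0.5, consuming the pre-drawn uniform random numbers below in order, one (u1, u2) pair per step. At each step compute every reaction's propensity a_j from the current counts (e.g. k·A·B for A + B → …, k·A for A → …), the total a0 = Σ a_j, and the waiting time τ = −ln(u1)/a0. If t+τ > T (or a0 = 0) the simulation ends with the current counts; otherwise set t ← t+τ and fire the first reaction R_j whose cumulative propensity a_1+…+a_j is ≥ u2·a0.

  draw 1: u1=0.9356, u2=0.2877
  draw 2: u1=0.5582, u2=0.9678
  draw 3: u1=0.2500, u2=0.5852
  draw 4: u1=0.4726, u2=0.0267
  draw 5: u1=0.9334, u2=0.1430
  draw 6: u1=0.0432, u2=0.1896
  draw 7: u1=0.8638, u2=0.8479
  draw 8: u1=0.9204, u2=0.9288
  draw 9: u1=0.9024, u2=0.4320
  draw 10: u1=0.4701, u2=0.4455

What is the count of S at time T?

t=0.000: R=7 Z=8 D=4 S=9
Draw 1: a1=2.034, a2=5.920, a3=2.475, a4=5.536, a0=15.965; τ=−ln(0.9356)/15.965=0.004 → t=0.004; u2·a0=0.2877·15.965=4.593; a1=2.034 < 4.593 ≤ a1+a2=7.954 → R2 fires; R=7 Z=7 D=5 S=10
Draw 2: a1=2.260, a2=6.475, a3=2.750, a4=6.055, a0=17.540; τ=−ln(0.5582)/17.540=0.033 → t=0.037; u2·a0=0.9678·17.540=16.975; a1+…+a3=11.485 < 16.975 ≤ a1+…+a4=17.540 → R4 fires; R=9 Z=6 D=4 S=10
Draw 3: a1=2.260, a2=4.440, a3=2.750, a4=4.152, a0=13.602; τ=−ln(0.2500)/13.602=0.102 → t=0.139; u2·a0=0.5852·13.602=7.960; a1+a2=6.700 < 7.960 ≤ a1+…+a3=9.450 → R3 fires; R=10 Z=6 D=4 S=9
Draw 4: a1=2.034, a2=4.440, a3=2.475, a4=4.152, a0=13.101; τ=−ln(0.4726)/13.101=0.057 → t=0.197; u2·a0=0.0267·13.101=0.350 ≤ a1=2.034 → R1 fires; R=10 Z=7 D=4 S=8
Draw 5: a1=1.808, a2=5.180, a3=2.200, a4=4.844, a0=14.032; τ=−ln(0.9334)/14.032=0.005 → t=0.201; u2·a0=0.1430·14.032=2.007; a1=1.808 < 2.007 ≤ a1+a2=6.988 → R2 fires; R=10 Z=6 D=5 S=9
Draw 6: a1=2.034, a2=5.550, a3=2.475, a4=5.190, a0=15.249; τ=−ln(0.0432)/15.249=0.206 → t=0.407; u2·a0=0.1896·15.249=2.891; a1=2.034 < 2.891 ≤ a1+a2=7.584 → R2 fires; R=10 Z=5 D=6 S=10
Draw 7: a1=2.260, a2=5.550, a3=2.750, a4=5.190, a0=15.750; τ=−ln(0.8638)/15.750=0.009 → t=0.417; u2·a0=0.8479·15.750=13.354; a1+…+a3=10.560 < 13.354 ≤ a1+…+a4=15.750 → R4 fires; R=12 Z=4 D=5 S=10
Draw 8: a1=2.260, a2=3.700, a3=2.750, a4=3.460, a0=12.170; τ=−ln(0.9204)/12.170=0.007 → t=0.424; u2·a0=0.9288·12.170=11.303; a1+…+a3=8.710 < 11.303 ≤ a1+…+a4=12.170 → R4 fires; R=14 Z=3 D=4 S=10
Draw 9: a1=2.260, a2=2.220, a3=2.750, a4=2.076, a0=9.306; τ=−ln(0.9024)/9.306=0.011 → t=0.435; u2·a0=0.4320·9.306=4.020; a1=2.260 < 4.020 ≤ a1+a2=4.480 → R2 fires; R=14 Z=2 D=5 S=11
Draw 10: a1=2.486, a2=1.850, a3=3.025, a4=1.730, a0=9.091; τ=−ln(0.4701)/9.091=0.083 → t=0.518 > T=0.5: stop.
Read off S at T=0.5: 11

S at T = 11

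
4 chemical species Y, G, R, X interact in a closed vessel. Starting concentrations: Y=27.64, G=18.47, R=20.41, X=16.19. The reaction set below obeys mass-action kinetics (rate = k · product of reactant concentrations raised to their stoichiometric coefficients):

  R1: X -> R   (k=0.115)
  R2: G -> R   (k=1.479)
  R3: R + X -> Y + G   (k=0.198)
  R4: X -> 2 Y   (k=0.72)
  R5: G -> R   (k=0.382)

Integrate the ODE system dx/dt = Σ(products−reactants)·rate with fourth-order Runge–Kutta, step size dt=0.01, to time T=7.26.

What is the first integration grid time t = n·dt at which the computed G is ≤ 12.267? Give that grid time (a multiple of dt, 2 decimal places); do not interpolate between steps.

RK4 with dt=0.01: 726 steps to T=7.26. Trajectory (selected grid times):
t=0.00: Y=27.64 G=18.47 R=20.41 X=16.19
t=0.59: Y=44.98 G=12.33 R=26.91 X=0.76
t=0.60: Y=45.03 G=12.15 R=27.10 X=0.72
t=0.81: Y=45.62 G=8.59 R=30.67 X=0.18
t=1.61: Y=45.82 G=1.99 R=37.27 X=0.00
t=2.42: Y=45.82 G=0.44 R=38.82 X=0.00
t=3.23: Y=45.82 G=0.10 R=39.16 X=0.00
t=4.03: Y=45.82 G=0.02 R=39.24 X=0.00
t=4.84: Y=45.82 G=0.00 R=39.25 X=0.00
t=5.65: Y=45.82 G=0.00 R=39.26 X=0.00
t=6.45: Y=45.82 G=0.00 R=39.26 X=0.00
t=7.26: Y=45.82 G=0.00 R=39.26 X=0.00
G(0.59)=12.335 > 12.267 but G(0.60)=12.147 ≤ 12.267, so the first grid time is t=0.60.

Threshold first reached at t = 0.60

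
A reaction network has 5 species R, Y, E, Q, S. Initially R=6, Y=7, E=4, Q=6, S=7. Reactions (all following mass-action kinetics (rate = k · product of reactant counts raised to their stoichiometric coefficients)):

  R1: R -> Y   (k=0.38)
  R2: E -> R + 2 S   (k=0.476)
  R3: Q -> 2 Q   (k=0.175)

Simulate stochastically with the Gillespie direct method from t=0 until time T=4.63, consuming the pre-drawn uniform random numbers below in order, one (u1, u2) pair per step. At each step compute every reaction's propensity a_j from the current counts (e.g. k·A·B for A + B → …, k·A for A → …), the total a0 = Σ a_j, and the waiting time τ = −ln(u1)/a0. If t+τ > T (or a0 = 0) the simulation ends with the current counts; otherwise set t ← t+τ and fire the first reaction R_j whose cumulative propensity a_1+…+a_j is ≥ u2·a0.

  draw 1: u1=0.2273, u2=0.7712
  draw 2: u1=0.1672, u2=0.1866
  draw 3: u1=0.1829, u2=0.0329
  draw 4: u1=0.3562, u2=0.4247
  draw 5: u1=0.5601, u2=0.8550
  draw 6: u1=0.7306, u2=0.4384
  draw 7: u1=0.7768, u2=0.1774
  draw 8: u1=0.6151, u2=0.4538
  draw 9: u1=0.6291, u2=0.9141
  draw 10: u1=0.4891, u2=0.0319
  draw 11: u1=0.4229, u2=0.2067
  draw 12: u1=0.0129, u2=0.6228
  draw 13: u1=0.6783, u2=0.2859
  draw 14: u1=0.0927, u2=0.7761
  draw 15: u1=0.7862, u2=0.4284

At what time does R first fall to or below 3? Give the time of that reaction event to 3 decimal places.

Threshold first reached at t = 2.209

t=0.000: R=6 Y=7 E=4 Q=6 S=7
Draw 1: a1=2.280, a2=1.904, a3=1.050, a0=5.234; τ=−ln(0.2273)/5.234=0.283 → t=0.283; u2·a0=0.7712·5.234=4.036; a1=2.280 < 4.036 ≤ a1+a2=4.184 → R2 fires; R=7 Y=7 E=3 Q=6 S=9
Draw 2: a1=2.660, a2=1.428, a3=1.050, a0=5.138; τ=−ln(0.1672)/5.138=0.348 → t=0.631; u2·a0=0.1866·5.138=0.959 ≤ a1=2.660 → R1 fires; R=6 Y=8 E=3 Q=6 S=9
Draw 3: a1=2.280, a2=1.428, a3=1.050, a0=4.758; τ=−ln(0.1829)/4.758=0.357 → t=0.988; u2·a0=0.0329·4.758=0.157 ≤ a1=2.280 → R1 fires; R=5 Y=9 E=3 Q=6 S=9
Draw 4: a1=1.900, a2=1.428, a3=1.050, a0=4.378; τ=−ln(0.3562)/4.378=0.236 → t=1.224; u2·a0=0.4247·4.378=1.859 ≤ a1=1.900 → R1 fires; R=4 Y=10 E=3 Q=6 S=9
Draw 5: a1=1.520, a2=1.428, a3=1.050, a0=3.998; τ=−ln(0.5601)/3.998=0.145 → t=1.369; u2·a0=0.8550·3.998=3.418; a1+a2=2.948 < 3.418 ≤ a1+…+a3=3.998 → R3 fires; R=4 Y=10 E=3 Q=7 S=9
Draw 6: a1=1.520, a2=1.428, a3=1.225, a0=4.173; τ=−ln(0.7306)/4.173=0.075 → t=1.444; u2·a0=0.4384·4.173=1.829; a1=1.520 < 1.829 ≤ a1+a2=2.948 → R2 fires; R=5 Y=10 E=2 Q=7 S=11
Draw 7: a1=1.900, a2=0.952, a3=1.225, a0=4.077; τ=−ln(0.7768)/4.077=0.062 → t=1.506; u2·a0=0.1774·4.077=0.723 ≤ a1=1.900 → R1 fires; R=4 Y=11 E=2 Q=7 S=11
Draw 8: a1=1.520, a2=0.952, a3=1.225, a0=3.697; τ=−ln(0.6151)/3.697=0.131 → t=1.638; u2·a0=0.4538·3.697=1.678; a1=1.520 < 1.678 ≤ a1+a2=2.472 → R2 fires; R=5 Y=11 E=1 Q=7 S=13
Draw 9: a1=1.900, a2=0.476, a3=1.225, a0=3.601; τ=−ln(0.6291)/3.601=0.129 → t=1.766; u2·a0=0.9141·3.601=3.292; a1+a2=2.376 < 3.292 ≤ a1+…+a3=3.601 → R3 fires; R=5 Y=11 E=1 Q=8 S=13
Draw 10: a1=1.900, a2=0.476, a3=1.400, a0=3.776; τ=−ln(0.4891)/3.776=0.189 → t=1.956; u2·a0=0.0319·3.776=0.120 ≤ a1=1.900 → R1 fires; R=4 Y=12 E=1 Q=8 S=13
Draw 11: a1=1.520, a2=0.476, a3=1.400, a0=3.396; τ=−ln(0.4229)/3.396=0.253 → t=2.209; u2·a0=0.2067·3.396=0.702 ≤ a1=1.520 → R1 fires; R=3 Y=13 E=1 Q=8 S=13
Draw 12: a1=1.140, a2=0.476, a3=1.400, a0=3.016; τ=−ln(0.0129)/3.016=1.442 → t=3.652; u2·a0=0.6228·3.016=1.878; a1+a2=1.616 < 1.878 ≤ a1+…+a3=3.016 → R3 fires; R=3 Y=13 E=1 Q=9 S=13
Draw 13: a1=1.140, a2=0.476, a3=1.575, a0=3.191; τ=−ln(0.6783)/3.191=0.122 → t=3.773; u2·a0=0.2859·3.191=0.912 ≤ a1=1.140 → R1 fires; R=2 Y=14 E=1 Q=9 S=13
Draw 14: a1=0.760, a2=0.476, a3=1.575, a0=2.811; τ=−ln(0.0927)/2.811=0.846 → t=4.619; u2·a0=0.7761·2.811=2.182; a1+a2=1.236 < 2.182 ≤ a1+…+a3=2.811 → R3 fires; R=2 Y=14 E=1 Q=10 S=13
Draw 15: a1=0.760, a2=0.476, a3=1.750, a0=2.986; τ=−ln(0.7862)/2.986=0.081 → t=4.700 > T=4.63: stop.
R first becomes ≤ 3 when it reaches 3 at the event at t=2.209.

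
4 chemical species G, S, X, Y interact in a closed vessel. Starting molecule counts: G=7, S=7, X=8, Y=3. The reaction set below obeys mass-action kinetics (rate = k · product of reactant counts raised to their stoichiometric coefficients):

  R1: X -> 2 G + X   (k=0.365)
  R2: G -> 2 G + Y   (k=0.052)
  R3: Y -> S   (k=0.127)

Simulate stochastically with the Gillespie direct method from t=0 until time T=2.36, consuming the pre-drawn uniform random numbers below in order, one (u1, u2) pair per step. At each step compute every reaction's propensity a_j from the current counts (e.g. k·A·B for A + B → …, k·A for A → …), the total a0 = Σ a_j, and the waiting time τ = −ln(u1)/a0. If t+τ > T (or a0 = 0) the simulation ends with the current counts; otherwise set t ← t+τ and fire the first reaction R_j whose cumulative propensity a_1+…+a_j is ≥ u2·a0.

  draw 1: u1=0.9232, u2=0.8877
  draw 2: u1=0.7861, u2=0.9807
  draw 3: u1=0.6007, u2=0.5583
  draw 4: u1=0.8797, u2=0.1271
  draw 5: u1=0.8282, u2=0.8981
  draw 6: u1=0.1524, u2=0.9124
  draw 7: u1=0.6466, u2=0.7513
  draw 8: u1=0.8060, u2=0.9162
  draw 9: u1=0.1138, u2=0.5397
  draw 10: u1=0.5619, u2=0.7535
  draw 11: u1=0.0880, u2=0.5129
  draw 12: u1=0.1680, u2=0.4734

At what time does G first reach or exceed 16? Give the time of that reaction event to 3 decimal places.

Threshold first reached at t = 1.462

t=0.000: G=7 S=7 X=8 Y=3
Draw 1: a1=2.920, a2=0.364, a3=0.381, a0=3.665; τ=−ln(0.9232)/3.665=0.022 → t=0.022; u2·a0=0.8877·3.665=3.253; a1=2.920 < 3.253 ≤ a1+a2=3.284 → R2 fires; G=8 S=7 X=8 Y=4
Draw 2: a1=2.920, a2=0.416, a3=0.508, a0=3.844; τ=−ln(0.7861)/3.844=0.063 → t=0.084; u2·a0=0.9807·3.844=3.770; a1+a2=3.336 < 3.770 ≤ a1+…+a3=3.844 → R3 fires; G=8 S=8 X=8 Y=3
Draw 3: a1=2.920, a2=0.416, a3=0.381, a0=3.717; τ=−ln(0.6007)/3.717=0.137 → t=0.222; u2·a0=0.5583·3.717=2.075 ≤ a1=2.920 → R1 fires; G=10 S=8 X=8 Y=3
Draw 4: a1=2.920, a2=0.520, a3=0.381, a0=3.821; τ=−ln(0.8797)/3.821=0.034 → t=0.255; u2·a0=0.1271·3.821=0.486 ≤ a1=2.920 → R1 fires; G=12 S=8 X=8 Y=3
Draw 5: a1=2.920, a2=0.624, a3=0.381, a0=3.925; τ=−ln(0.8282)/3.925=0.048 → t=0.303; u2·a0=0.8981·3.925=3.525; a1=2.920 < 3.525 ≤ a1+a2=3.544 → R2 fires; G=13 S=8 X=8 Y=4
Draw 6: a1=2.920, a2=0.676, a3=0.508, a0=4.104; τ=−ln(0.1524)/4.104=0.458 → t=0.761; u2·a0=0.9124·4.104=3.744; a1+a2=3.596 < 3.744 ≤ a1+…+a3=4.104 → R3 fires; G=13 S=9 X=8 Y=3
Draw 7: a1=2.920, a2=0.676, a3=0.381, a0=3.977; τ=−ln(0.6466)/3.977=0.110 → t=0.871; u2·a0=0.7513·3.977=2.988; a1=2.920 < 2.988 ≤ a1+a2=3.596 → R2 fires; G=14 S=9 X=8 Y=4
Draw 8: a1=2.920, a2=0.728, a3=0.508, a0=4.156; τ=−ln(0.8060)/4.156=0.052 → t=0.923; u2·a0=0.9162·4.156=3.808; a1+a2=3.648 < 3.808 ≤ a1+…+a3=4.156 → R3 fires; G=14 S=10 X=8 Y=3
Draw 9: a1=2.920, a2=0.728, a3=0.381, a0=4.029; τ=−ln(0.1138)/4.029=0.539 → t=1.462; u2·a0=0.5397·4.029=2.174 ≤ a1=2.920 → R1 fires; G=16 S=10 X=8 Y=3
Draw 10: a1=2.920, a2=0.832, a3=0.381, a0=4.133; τ=−ln(0.5619)/4.133=0.139 → t=1.602; u2·a0=0.7535·4.133=3.114; a1=2.920 < 3.114 ≤ a1+a2=3.752 → R2 fires; G=17 S=10 X=8 Y=4
Draw 11: a1=2.920, a2=0.884, a3=0.508, a0=4.312; τ=−ln(0.0880)/4.312=0.564 → t=2.166; u2·a0=0.5129·4.312=2.212 ≤ a1=2.920 → R1 fires; G=19 S=10 X=8 Y=4
Draw 12: a1=2.920, a2=0.988, a3=0.508, a0=4.416; τ=−ln(0.1680)/4.416=0.404 → t=2.569 > T=2.36: stop.
G first becomes ≥ 16 when it reaches 16 at the event at t=1.462.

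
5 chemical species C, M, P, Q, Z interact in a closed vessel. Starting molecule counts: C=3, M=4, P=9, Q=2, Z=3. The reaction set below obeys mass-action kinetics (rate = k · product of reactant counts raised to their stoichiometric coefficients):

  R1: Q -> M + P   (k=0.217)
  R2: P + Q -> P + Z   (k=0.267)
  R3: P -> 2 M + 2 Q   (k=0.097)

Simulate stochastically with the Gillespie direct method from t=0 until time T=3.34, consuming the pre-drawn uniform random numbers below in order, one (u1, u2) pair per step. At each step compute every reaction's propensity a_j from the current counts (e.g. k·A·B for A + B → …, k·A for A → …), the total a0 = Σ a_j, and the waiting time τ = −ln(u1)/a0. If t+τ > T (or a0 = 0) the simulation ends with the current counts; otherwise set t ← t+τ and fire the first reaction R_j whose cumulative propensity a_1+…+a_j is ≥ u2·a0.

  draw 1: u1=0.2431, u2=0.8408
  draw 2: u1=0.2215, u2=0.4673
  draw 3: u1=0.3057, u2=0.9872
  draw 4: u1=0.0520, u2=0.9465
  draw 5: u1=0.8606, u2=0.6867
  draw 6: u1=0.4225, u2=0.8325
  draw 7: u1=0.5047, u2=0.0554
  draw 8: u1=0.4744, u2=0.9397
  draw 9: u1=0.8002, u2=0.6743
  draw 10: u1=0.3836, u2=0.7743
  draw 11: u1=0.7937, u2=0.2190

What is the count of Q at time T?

t=0.000: C=3 M=4 P=9 Q=2 Z=3
Draw 1: a1=0.434, a2=4.806, a3=0.873, a0=6.113; τ=−ln(0.2431)/6.113=0.231 → t=0.231; u2·a0=0.8408·6.113=5.140; a1=0.434 < 5.140 ≤ a1+a2=5.240 → R2 fires; C=3 M=4 P=9 Q=1 Z=4
Draw 2: a1=0.217, a2=2.403, a3=0.873, a0=3.493; τ=−ln(0.2215)/3.493=0.432 → t=0.663; u2·a0=0.4673·3.493=1.632; a1=0.217 < 1.632 ≤ a1+a2=2.620 → R2 fires; C=3 M=4 P=9 Q=0 Z=5
Draw 3: a1=0.000, a2=0.000, a3=0.873, a0=0.873; τ=−ln(0.3057)/0.873=1.358 → t=2.020; u2·a0=0.9872·0.873=0.862; a1+a2=0.000 < 0.862 ≤ a1+…+a3=0.873 → R3 fires; C=3 M=6 P=8 Q=2 Z=5
Draw 4: a1=0.434, a2=4.272, a3=0.776, a0=5.482; τ=−ln(0.0520)/5.482=0.539 → t=2.560; u2·a0=0.9465·5.482=5.189; a1+a2=4.706 < 5.189 ≤ a1+…+a3=5.482 → R3 fires; C=3 M=8 P=7 Q=4 Z=5
Draw 5: a1=0.868, a2=7.476, a3=0.679, a0=9.023; τ=−ln(0.8606)/9.023=0.017 → t=2.576; u2·a0=0.6867·9.023=6.196; a1=0.868 < 6.196 ≤ a1+a2=8.344 → R2 fires; C=3 M=8 P=7 Q=3 Z=6
Draw 6: a1=0.651, a2=5.607, a3=0.679, a0=6.937; τ=−ln(0.4225)/6.937=0.124 → t=2.701; u2·a0=0.8325·6.937=5.775; a1=0.651 < 5.775 ≤ a1+a2=6.258 → R2 fires; C=3 M=8 P=7 Q=2 Z=7
Draw 7: a1=0.434, a2=3.738, a3=0.679, a0=4.851; τ=−ln(0.5047)/4.851=0.141 → t=2.842; u2·a0=0.0554·4.851=0.269 ≤ a1=0.434 → R1 fires; C=3 M=9 P=8 Q=1 Z=7
Draw 8: a1=0.217, a2=2.136, a3=0.776, a0=3.129; τ=−ln(0.4744)/3.129=0.238 → t=3.080; u2·a0=0.9397·3.129=2.940; a1+a2=2.353 < 2.940 ≤ a1+…+a3=3.129 → R3 fires; C=3 M=11 P=7 Q=3 Z=7
Draw 9: a1=0.651, a2=5.607, a3=0.679, a0=6.937; τ=−ln(0.8002)/6.937=0.032 → t=3.112; u2·a0=0.6743·6.937=4.678; a1=0.651 < 4.678 ≤ a1+a2=6.258 → R2 fires; C=3 M=11 P=7 Q=2 Z=8
Draw 10: a1=0.434, a2=3.738, a3=0.679, a0=4.851; τ=−ln(0.3836)/4.851=0.198 → t=3.310; u2·a0=0.7743·4.851=3.756; a1=0.434 < 3.756 ≤ a1+a2=4.172 → R2 fires; C=3 M=11 P=7 Q=1 Z=9
Draw 11: a1=0.217, a2=1.869, a3=0.679, a0=2.765; τ=−ln(0.7937)/2.765=0.084 → t=3.393 > T=3.34: stop.
Read off Q at T=3.34: 1

Q at T = 1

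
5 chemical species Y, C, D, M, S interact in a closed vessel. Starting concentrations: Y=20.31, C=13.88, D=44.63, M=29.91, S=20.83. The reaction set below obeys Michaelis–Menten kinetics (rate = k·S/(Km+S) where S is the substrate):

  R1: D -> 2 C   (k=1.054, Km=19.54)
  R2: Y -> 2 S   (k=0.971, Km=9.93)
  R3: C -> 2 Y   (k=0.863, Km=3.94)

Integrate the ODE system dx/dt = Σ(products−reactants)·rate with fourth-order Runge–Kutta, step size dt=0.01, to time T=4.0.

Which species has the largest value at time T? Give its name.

Dominant species at T: D

RK4 with dt=0.01: 400 steps to T=4.0. Trajectory (selected grid times):
t=0.00: Y=20.31 C=13.88 D=44.63 M=29.91 S=20.83
t=0.44: Y=20.62 C=14.23 D=44.31 M=29.91 S=21.41
t=0.89: Y=20.93 C=14.58 D=43.98 M=29.91 S=22.00
t=1.33: Y=21.24 C=14.92 D=43.66 M=29.91 S=22.58
t=1.78: Y=21.56 C=15.27 D=43.33 M=29.91 S=23.17
t=2.22: Y=21.87 C=15.60 D=43.01 M=29.91 S=23.76
t=2.67: Y=22.19 C=15.95 D=42.69 M=29.91 S=24.36
t=3.11: Y=22.50 C=16.28 D=42.37 M=29.91 S=24.95
t=3.56: Y=22.83 C=16.61 D=42.04 M=29.91 S=25.56
t=4.00: Y=23.14 C=16.94 D=41.73 M=29.91 S=26.16
At T=4.0: Y=23.14 C=16.94 D=41.73 M=29.91 S=26.16; the largest is D.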